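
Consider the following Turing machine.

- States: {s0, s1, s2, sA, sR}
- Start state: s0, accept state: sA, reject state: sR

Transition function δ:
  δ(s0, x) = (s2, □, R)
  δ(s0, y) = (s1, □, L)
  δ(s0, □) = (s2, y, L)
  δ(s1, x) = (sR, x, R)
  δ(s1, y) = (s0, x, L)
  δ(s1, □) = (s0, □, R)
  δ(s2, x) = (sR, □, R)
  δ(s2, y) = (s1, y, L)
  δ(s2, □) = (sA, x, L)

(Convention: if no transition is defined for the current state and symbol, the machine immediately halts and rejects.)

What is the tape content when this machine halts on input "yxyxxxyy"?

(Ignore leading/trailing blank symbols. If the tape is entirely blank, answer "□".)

Execution trace:
Initial: [s0]yxyxxxyy
Step 1: δ(s0, y) = (s1, □, L) → [s1]□□xyxxxyy
Step 2: δ(s1, □) = (s0, □, R) → □[s0]□xyxxxyy
Step 3: δ(s0, □) = (s2, y, L) → [s2]□yxyxxxyy
Step 4: δ(s2, □) = (sA, x, L) → [sA]□xyxyxxxyy

The machine reaches the accept state sA and halts.

Final tape (ignoring leading/trailing blanks): xyxyxxxyy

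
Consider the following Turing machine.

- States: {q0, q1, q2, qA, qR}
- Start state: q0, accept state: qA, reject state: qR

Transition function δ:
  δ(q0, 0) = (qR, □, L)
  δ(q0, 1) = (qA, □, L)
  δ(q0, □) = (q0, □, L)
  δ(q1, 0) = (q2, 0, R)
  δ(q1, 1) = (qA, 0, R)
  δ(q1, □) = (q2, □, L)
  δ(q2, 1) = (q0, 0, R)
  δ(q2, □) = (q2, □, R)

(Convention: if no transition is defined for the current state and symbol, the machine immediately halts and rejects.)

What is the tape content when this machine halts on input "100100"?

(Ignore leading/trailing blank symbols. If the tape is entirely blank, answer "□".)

Execution trace:
Initial: [q0]100100
Step 1: δ(q0, 1) = (qA, □, L) → [qA]□□00100

The machine reaches the accept state qA and halts.

Final tape (ignoring leading/trailing blanks): 00100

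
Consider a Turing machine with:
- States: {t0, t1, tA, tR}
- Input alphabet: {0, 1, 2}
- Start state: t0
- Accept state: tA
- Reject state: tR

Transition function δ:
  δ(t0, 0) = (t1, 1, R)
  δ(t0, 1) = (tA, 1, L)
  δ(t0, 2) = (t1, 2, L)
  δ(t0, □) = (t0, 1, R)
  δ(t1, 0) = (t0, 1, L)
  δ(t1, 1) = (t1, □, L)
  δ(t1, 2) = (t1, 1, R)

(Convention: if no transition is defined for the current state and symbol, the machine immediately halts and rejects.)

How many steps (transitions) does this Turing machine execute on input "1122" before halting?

Execution trace:
Initial: [t0]1122
Step 1: δ(t0, 1) = (tA, 1, L) → [tA]□1122

The machine reaches the accept state tA and halts.

The machine executed 1 step before halting.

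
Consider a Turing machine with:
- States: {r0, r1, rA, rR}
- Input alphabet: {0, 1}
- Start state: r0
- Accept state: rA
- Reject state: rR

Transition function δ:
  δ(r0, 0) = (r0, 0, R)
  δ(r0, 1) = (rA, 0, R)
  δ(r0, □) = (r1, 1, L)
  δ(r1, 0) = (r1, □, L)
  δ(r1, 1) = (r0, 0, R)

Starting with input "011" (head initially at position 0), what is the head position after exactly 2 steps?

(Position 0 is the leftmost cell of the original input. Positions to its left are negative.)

Execution trace (head position shown):
Step 0: [r0]011  (head at position 0)
Step 1: move right → 0[r0]11  (head at position 1)
Step 2: move right → 00[rA]1  (head at position 2)

After 2 steps, the head is at position 2.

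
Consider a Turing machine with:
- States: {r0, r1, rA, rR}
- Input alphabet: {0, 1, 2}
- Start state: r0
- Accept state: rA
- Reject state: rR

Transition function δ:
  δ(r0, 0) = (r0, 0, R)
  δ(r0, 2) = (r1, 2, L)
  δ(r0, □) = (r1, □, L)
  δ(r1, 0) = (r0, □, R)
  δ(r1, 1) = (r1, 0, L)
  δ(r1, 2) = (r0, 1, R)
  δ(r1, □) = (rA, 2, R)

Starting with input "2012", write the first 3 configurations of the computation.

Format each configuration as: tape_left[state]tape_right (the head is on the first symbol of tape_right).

Transitions applied:
Step 1: δ(r0, 2) = (r1, 2, L)
Step 2: δ(r1, □) = (rA, 2, R)

The first 3 configurations are:
[r0]2012 ⊢ [r1]□2012 ⊢ 2[rA]2012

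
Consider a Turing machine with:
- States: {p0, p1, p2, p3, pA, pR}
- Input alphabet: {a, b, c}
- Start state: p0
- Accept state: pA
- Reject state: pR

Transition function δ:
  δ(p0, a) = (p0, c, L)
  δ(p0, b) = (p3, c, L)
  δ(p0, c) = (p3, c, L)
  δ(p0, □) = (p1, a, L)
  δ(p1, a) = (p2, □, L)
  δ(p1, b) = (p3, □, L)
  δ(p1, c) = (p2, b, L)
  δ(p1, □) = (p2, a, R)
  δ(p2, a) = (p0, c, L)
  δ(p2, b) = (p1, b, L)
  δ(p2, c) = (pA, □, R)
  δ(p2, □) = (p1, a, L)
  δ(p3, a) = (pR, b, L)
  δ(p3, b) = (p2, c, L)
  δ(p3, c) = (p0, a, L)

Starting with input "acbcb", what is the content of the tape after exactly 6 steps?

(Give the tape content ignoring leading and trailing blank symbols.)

Execution trace:
Initial: [p0]acbcb
Step 1: δ(p0, a) = (p0, c, L) → [p0]□ccbcb
Step 2: δ(p0, □) = (p1, a, L) → [p1]□accbcb
Step 3: δ(p1, □) = (p2, a, R) → a[p2]accbcb
Step 4: δ(p2, a) = (p0, c, L) → [p0]acccbcb
Step 5: δ(p0, a) = (p0, c, L) → [p0]□ccccbcb
Step 6: δ(p0, □) = (p1, a, L) → [p1]□accccbcb

After 6 steps, the tape (ignoring leading/trailing blanks) is: accccbcb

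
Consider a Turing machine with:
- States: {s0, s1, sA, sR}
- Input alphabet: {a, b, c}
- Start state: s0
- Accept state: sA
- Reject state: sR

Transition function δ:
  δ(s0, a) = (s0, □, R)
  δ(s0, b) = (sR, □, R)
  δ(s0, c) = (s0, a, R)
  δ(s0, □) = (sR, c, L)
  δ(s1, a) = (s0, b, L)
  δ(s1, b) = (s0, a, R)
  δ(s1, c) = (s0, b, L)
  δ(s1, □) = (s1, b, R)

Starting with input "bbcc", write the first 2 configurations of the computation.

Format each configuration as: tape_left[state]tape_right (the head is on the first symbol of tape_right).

Transitions applied:
Step 1: δ(s0, b) = (sR, □, R)

The first 2 configurations are:
[s0]bbcc ⊢ □[sR]bcc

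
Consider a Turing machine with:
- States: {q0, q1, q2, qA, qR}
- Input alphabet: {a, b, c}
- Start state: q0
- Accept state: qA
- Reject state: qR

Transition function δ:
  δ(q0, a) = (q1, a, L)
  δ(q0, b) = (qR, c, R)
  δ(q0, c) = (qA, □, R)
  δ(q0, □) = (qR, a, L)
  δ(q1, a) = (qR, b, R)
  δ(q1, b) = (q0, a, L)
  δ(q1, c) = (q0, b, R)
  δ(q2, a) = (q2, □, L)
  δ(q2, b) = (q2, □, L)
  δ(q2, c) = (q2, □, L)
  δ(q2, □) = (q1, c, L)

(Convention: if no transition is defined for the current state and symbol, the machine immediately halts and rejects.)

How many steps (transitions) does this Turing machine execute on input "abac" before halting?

Execution trace:
Initial: [q0]abac
Step 1: δ(q0, a) = (q1, a, L) → [q1]□abac

No transition is defined for δ(q1, □). By convention the machine halts and rejects.

The machine executed 1 step before halting.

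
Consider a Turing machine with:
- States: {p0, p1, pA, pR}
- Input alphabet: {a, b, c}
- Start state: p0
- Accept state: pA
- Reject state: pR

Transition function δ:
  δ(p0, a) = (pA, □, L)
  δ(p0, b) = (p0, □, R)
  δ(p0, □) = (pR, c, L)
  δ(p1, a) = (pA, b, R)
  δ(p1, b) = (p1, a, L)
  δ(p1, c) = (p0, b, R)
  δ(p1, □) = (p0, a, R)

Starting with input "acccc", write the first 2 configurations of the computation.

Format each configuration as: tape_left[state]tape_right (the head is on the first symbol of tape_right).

Transitions applied:
Step 1: δ(p0, a) = (pA, □, L)

The first 2 configurations are:
[p0]acccc ⊢ [pA]□□cccc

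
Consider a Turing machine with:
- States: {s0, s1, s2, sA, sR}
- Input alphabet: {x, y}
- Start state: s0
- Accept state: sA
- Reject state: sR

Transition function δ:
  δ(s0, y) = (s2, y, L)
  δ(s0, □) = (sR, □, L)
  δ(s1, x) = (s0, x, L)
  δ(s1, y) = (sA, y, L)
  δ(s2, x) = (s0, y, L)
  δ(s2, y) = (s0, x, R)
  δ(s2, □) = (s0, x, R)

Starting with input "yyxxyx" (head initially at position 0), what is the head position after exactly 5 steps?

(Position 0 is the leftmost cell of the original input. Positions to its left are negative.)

Execution trace (head position shown):
Step 0: [s0]yyxxyx  (head at position 0)
Step 1: move left → [s2]□yyxxyx  (head at position -1)
Step 2: move right → x[s0]yyxxyx  (head at position 0)
Step 3: move left → [s2]xyyxxyx  (head at position -1)
Step 4: move left → [s0]□yyyxxyx  (head at position -2)
Step 5: move left → [sR]□□yyyxxyx  (head at position -3)

After 5 steps, the head is at position -3.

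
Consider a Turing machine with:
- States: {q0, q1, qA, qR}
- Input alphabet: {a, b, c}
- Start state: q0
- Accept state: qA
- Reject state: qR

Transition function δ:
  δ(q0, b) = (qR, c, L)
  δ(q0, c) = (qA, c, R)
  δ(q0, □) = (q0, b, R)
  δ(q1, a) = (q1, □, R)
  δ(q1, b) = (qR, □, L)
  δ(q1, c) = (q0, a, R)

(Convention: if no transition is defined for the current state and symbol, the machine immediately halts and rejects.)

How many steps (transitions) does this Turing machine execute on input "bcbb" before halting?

Execution trace:
Initial: [q0]bcbb
Step 1: δ(q0, b) = (qR, c, L) → [qR]□ccbb

The machine reaches the reject state qR and halts.

The machine executed 1 step before halting.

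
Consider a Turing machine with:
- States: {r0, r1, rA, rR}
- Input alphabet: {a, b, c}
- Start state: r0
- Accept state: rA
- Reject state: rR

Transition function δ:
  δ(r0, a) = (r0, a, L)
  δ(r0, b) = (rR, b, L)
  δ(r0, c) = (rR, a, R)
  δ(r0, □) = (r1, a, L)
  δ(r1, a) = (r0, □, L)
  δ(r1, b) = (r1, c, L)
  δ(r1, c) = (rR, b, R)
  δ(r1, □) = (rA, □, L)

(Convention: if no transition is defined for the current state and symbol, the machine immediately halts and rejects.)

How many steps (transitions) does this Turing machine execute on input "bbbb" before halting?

Execution trace:
Initial: [r0]bbbb
Step 1: δ(r0, b) = (rR, b, L) → [rR]□bbbb

The machine reaches the reject state rR and halts.

The machine executed 1 step before halting.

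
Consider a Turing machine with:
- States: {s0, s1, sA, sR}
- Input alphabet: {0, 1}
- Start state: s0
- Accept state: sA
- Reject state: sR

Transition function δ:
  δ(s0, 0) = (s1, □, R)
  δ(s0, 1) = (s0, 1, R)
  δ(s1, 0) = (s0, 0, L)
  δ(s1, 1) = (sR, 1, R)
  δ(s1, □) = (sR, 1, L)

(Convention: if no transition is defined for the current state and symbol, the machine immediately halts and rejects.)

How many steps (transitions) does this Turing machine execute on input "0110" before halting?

Execution trace:
Initial: [s0]0110
Step 1: δ(s0, 0) = (s1, □, R) → □[s1]110
Step 2: δ(s1, 1) = (sR, 1, R) → □1[sR]10

The machine reaches the reject state sR and halts.

The machine executed 2 steps before halting.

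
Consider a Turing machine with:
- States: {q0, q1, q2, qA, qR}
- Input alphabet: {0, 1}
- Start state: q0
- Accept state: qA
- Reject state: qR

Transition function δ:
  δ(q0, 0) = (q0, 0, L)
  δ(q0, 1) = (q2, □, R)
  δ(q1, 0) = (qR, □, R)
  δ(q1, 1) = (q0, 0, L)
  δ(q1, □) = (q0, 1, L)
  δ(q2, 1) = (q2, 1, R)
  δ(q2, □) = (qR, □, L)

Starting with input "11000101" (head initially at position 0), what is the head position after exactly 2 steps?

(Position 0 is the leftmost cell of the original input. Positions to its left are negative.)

Execution trace (head position shown):
Step 0: [q0]11000101  (head at position 0)
Step 1: move right → □[q2]1000101  (head at position 1)
Step 2: move right → □1[q2]000101  (head at position 2)

After 2 steps, the head is at position 2.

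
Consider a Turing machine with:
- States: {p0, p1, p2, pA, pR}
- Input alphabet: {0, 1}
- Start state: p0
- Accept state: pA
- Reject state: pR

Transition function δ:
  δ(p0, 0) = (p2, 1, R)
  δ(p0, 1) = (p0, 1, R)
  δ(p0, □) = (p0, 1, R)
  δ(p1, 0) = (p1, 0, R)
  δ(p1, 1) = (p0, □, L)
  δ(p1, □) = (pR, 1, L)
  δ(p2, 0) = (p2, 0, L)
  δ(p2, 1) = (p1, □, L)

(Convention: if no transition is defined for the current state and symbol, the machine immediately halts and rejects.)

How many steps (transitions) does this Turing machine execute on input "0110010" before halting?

Execution trace:
Initial: [p0]0110010
Step 1: δ(p0, 0) = (p2, 1, R) → 1[p2]110010
Step 2: δ(p2, 1) = (p1, □, L) → [p1]1□10010
Step 3: δ(p1, 1) = (p0, □, L) → [p0]□□□10010
Step 4: δ(p0, □) = (p0, 1, R) → 1[p0]□□10010
Step 5: δ(p0, □) = (p0, 1, R) → 11[p0]□10010
Step 6: δ(p0, □) = (p0, 1, R) → 111[p0]10010
Step 7: δ(p0, 1) = (p0, 1, R) → 1111[p0]0010
Step 8: δ(p0, 0) = (p2, 1, R) → 11111[p2]010
Step 9: δ(p2, 0) = (p2, 0, L) → 1111[p2]1010
Step 10: δ(p2, 1) = (p1, □, L) → 111[p1]1□010
Step 11: δ(p1, 1) = (p0, □, L) → 11[p0]1□□010
Step 12: δ(p0, 1) = (p0, 1, R) → 111[p0]□□010
Step 13: δ(p0, □) = (p0, 1, R) → 1111[p0]□010
Step 14: δ(p0, □) = (p0, 1, R) → 11111[p0]010
Step 15: δ(p0, 0) = (p2, 1, R) → 111111[p2]10
Step 16: δ(p2, 1) = (p1, □, L) → 11111[p1]1□0
Step 17: δ(p1, 1) = (p0, □, L) → 1111[p0]1□□0
Step 18: δ(p0, 1) = (p0, 1, R) → 11111[p0]□□0
Step 19: δ(p0, □) = (p0, 1, R) → 111111[p0]□0
Step 20: δ(p0, □) = (p0, 1, R) → 1111111[p0]0
Step 21: δ(p0, 0) = (p2, 1, R) → 11111111[p2]□

No transition is defined for δ(p2, □). By convention the machine halts and rejects.

The machine executed 21 steps before halting.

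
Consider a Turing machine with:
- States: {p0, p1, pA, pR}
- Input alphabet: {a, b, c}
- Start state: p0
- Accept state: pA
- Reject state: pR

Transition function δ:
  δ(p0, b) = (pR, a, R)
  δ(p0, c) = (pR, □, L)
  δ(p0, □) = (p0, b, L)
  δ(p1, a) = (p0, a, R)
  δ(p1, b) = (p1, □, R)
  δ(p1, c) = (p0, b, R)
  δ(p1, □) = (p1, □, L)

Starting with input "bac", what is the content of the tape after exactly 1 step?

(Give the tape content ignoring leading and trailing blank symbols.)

Execution trace:
Initial: [p0]bac
Step 1: δ(p0, b) = (pR, a, R) → a[pR]ac

The machine reaches the reject state pR and halts.

After 1 step, the tape (ignoring leading/trailing blanks) is: aac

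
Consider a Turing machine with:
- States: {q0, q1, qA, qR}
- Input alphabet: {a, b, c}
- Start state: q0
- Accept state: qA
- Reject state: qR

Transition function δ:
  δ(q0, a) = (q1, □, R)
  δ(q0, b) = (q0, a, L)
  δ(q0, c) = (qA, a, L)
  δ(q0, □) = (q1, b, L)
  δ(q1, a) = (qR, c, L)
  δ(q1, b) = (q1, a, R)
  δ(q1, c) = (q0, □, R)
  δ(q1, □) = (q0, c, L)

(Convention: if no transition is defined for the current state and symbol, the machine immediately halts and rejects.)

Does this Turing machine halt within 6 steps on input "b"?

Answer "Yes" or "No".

Execution trace:
Initial: [q0]b
Step 1: δ(q0, b) = (q0, a, L) → [q0]□a
Step 2: δ(q0, □) = (q1, b, L) → [q1]□ba
Step 3: δ(q1, □) = (q0, c, L) → [q0]□cba
Step 4: δ(q0, □) = (q1, b, L) → [q1]□bcba
Step 5: δ(q1, □) = (q0, c, L) → [q0]□cbcba
Step 6: δ(q0, □) = (q1, b, L) → [q1]□bcbcba

The machine has not reached a halting state after 6 steps.
The machine did not halt within the 6-step bound.

Answer: No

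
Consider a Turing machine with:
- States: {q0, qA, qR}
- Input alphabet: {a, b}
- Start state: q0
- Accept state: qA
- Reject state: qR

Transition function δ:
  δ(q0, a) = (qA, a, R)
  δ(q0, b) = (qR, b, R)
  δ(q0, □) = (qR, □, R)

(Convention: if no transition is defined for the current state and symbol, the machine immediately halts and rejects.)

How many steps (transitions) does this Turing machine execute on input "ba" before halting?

Execution trace:
Initial: [q0]ba
Step 1: δ(q0, b) = (qR, b, R) → b[qR]a

The machine reaches the reject state qR and halts.

The machine executed 1 step before halting.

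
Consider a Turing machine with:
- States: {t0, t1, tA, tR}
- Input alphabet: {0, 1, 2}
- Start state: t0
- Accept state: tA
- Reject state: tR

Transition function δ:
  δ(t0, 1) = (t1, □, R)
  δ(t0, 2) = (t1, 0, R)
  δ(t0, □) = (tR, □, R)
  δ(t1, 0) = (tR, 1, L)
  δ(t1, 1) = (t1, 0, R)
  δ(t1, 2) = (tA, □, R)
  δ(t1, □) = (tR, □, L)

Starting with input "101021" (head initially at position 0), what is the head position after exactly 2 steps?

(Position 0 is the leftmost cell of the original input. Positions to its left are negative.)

Execution trace (head position shown):
Step 0: [t0]101021  (head at position 0)
Step 1: move right → □[t1]01021  (head at position 1)
Step 2: move left → [tR]□11021  (head at position 0)

After 2 steps, the head is at position 0.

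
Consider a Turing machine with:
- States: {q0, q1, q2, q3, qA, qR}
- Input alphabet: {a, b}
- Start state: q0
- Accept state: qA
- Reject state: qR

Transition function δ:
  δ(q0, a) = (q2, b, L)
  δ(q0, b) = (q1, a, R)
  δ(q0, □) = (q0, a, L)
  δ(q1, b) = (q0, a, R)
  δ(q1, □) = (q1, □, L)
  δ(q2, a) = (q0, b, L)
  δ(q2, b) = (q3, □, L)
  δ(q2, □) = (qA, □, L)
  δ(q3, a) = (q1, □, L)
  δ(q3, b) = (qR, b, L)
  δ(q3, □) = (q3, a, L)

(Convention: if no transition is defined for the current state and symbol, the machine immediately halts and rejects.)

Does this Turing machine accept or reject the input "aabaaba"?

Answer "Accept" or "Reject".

Execution trace:
Initial: [q0]aabaaba
Step 1: δ(q0, a) = (q2, b, L) → [q2]□babaaba
Step 2: δ(q2, □) = (qA, □, L) → [qA]□□babaaba

The machine reaches the accept state qA and halts.

Answer: Accept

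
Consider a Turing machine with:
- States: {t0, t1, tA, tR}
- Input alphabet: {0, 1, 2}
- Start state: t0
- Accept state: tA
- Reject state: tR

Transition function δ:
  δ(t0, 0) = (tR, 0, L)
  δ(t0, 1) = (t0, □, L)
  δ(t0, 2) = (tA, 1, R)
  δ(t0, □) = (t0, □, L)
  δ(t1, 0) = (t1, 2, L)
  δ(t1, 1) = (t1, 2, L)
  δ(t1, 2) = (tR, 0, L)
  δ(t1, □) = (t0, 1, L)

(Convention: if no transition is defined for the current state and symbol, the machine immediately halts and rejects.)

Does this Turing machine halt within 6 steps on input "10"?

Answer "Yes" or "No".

Execution trace:
Initial: [t0]10
Step 1: δ(t0, 1) = (t0, □, L) → [t0]□□0
Step 2: δ(t0, □) = (t0, □, L) → [t0]□□□0
Step 3: δ(t0, □) = (t0, □, L) → [t0]□□□□0
Step 4: δ(t0, □) = (t0, □, L) → [t0]□□□□□0
Step 5: δ(t0, □) = (t0, □, L) → [t0]□□□□□□0
Step 6: δ(t0, □) = (t0, □, L) → [t0]□□□□□□□0

The machine has not reached a halting state after 6 steps.
The machine did not halt within the 6-step bound.

Answer: No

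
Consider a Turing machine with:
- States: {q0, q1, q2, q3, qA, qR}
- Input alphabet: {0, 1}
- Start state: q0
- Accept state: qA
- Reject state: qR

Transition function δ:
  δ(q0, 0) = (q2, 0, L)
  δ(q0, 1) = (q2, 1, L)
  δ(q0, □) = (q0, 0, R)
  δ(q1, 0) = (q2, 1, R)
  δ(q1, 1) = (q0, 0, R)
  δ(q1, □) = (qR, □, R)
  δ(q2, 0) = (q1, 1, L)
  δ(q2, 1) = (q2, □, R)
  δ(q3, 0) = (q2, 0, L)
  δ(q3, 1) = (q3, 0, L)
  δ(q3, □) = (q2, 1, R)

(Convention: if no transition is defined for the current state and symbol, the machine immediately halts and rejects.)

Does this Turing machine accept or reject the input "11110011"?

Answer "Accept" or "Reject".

Execution trace:
Initial: [q0]11110011
Step 1: δ(q0, 1) = (q2, 1, L) → [q2]□11110011

No transition is defined for δ(q2, □). By convention the machine halts and rejects.

Answer: Reject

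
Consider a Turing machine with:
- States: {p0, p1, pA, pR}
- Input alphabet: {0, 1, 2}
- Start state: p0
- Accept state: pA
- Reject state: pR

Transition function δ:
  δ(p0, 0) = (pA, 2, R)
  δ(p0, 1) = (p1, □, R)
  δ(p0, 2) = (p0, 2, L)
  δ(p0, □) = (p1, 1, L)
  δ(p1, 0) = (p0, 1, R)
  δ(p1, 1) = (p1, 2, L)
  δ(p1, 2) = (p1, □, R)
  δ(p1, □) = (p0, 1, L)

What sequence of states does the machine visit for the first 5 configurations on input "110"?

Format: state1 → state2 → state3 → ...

Execution trace:
Initial: [p0]110
Step 1: δ(p0, 1) = (p1, □, R) → □[p1]10
Step 2: δ(p1, 1) = (p1, 2, L) → [p1]□20
Step 3: δ(p1, □) = (p0, 1, L) → [p0]□120
Step 4: δ(p0, □) = (p1, 1, L) → [p1]□1120

State sequence: p0 → p1 → p1 → p0 → p1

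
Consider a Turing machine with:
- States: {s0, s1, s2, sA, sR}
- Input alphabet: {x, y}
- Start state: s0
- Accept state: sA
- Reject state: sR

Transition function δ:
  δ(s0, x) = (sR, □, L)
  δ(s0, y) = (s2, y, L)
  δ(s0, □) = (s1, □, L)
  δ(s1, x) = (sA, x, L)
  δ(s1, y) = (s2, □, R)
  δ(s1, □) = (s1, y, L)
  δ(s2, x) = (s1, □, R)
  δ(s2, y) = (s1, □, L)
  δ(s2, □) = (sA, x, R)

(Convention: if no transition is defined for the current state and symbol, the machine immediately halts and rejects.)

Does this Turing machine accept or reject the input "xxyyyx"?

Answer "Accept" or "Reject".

Execution trace:
Initial: [s0]xxyyyx
Step 1: δ(s0, x) = (sR, □, L) → [sR]□□xyyyx

The machine reaches the reject state sR and halts.

Answer: Reject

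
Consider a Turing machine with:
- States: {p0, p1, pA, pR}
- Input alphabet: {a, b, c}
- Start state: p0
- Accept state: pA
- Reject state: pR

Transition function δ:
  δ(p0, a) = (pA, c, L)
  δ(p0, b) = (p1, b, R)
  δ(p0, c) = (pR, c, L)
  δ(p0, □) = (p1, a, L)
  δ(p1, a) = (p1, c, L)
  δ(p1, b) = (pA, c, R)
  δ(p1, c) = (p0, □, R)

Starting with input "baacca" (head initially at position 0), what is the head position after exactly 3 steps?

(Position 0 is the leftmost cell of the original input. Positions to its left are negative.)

Execution trace (head position shown):
Step 0: [p0]baacca  (head at position 0)
Step 1: move right → b[p1]aacca  (head at position 1)
Step 2: move left → [p1]bcacca  (head at position 0)
Step 3: move right → c[pA]cacca  (head at position 1)

After 3 steps, the head is at position 1.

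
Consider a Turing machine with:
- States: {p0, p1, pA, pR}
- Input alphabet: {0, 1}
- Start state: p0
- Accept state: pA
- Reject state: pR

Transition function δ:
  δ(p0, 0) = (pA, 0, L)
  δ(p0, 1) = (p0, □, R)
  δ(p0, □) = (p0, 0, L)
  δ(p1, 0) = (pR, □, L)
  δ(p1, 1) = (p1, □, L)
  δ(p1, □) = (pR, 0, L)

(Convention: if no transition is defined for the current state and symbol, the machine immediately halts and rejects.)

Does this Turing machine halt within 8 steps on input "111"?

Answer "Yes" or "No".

Execution trace:
Initial: [p0]111
Step 1: δ(p0, 1) = (p0, □, R) → □[p0]11
Step 2: δ(p0, 1) = (p0, □, R) → □□[p0]1
Step 3: δ(p0, 1) = (p0, □, R) → □□□[p0]□
Step 4: δ(p0, □) = (p0, 0, L) → □□[p0]□0
Step 5: δ(p0, □) = (p0, 0, L) → □[p0]□00
Step 6: δ(p0, □) = (p0, 0, L) → [p0]□000
Step 7: δ(p0, □) = (p0, 0, L) → [p0]□0000
Step 8: δ(p0, □) = (p0, 0, L) → [p0]□00000

The machine has not reached a halting state after 8 steps.
The machine did not halt within the 8-step bound.

Answer: No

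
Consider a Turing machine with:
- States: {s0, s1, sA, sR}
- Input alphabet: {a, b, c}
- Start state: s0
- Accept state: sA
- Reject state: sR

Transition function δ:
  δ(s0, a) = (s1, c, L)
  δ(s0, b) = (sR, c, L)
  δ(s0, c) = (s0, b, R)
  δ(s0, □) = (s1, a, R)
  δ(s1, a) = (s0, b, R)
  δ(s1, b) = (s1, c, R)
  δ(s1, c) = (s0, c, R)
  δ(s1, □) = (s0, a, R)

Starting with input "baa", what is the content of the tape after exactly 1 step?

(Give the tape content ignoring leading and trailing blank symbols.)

Execution trace:
Initial: [s0]baa
Step 1: δ(s0, b) = (sR, c, L) → [sR]□caa

The machine reaches the reject state sR and halts.

After 1 step, the tape (ignoring leading/trailing blanks) is: caa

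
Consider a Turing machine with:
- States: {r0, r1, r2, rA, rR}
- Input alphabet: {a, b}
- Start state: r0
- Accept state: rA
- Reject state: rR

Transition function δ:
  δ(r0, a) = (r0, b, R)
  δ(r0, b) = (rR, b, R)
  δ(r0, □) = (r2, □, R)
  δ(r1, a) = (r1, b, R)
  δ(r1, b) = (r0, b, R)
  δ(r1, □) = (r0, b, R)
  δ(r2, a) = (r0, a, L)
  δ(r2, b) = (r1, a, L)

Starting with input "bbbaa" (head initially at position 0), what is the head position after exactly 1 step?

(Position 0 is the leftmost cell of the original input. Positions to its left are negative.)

Execution trace (head position shown):
Step 0: [r0]bbbaa  (head at position 0)
Step 1: move right → b[rR]bbaa  (head at position 1)

After 1 step, the head is at position 1.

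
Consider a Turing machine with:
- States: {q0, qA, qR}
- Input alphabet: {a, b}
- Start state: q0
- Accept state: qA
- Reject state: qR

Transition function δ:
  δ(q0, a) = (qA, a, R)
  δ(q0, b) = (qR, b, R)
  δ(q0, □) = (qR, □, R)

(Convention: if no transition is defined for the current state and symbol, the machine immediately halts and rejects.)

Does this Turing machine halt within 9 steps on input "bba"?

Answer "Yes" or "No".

Execution trace:
Initial: [q0]bba
Step 1: δ(q0, b) = (qR, b, R) → b[qR]ba

The machine reaches the reject state qR and halts.
The machine halted after 1 step (within the 9-step bound).

Answer: Yes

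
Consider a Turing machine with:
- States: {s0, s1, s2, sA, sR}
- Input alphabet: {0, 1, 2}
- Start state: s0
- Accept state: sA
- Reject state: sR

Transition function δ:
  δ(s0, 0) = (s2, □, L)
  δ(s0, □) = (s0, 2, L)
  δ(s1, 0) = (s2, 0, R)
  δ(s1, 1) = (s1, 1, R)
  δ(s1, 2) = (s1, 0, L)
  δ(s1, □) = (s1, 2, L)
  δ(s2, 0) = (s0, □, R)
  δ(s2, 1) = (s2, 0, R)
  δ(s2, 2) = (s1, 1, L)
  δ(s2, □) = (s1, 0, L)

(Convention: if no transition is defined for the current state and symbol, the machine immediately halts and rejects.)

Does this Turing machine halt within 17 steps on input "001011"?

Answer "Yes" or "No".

Execution trace:
Initial: [s0]001011
Step 1: δ(s0, 0) = (s2, □, L) → [s2]□□01011
Step 2: δ(s2, □) = (s1, 0, L) → [s1]□0□01011
Step 3: δ(s1, □) = (s1, 2, L) → [s1]□20□01011
Step 4: δ(s1, □) = (s1, 2, L) → [s1]□220□01011
Step 5: δ(s1, □) = (s1, 2, L) → [s1]□2220□01011
Step 6: δ(s1, □) = (s1, 2, L) → [s1]□22220□01011
Step 7: δ(s1, □) = (s1, 2, L) → [s1]□222220□01011
Step 8: δ(s1, □) = (s1, 2, L) → [s1]□2222220□01011
Step 9: δ(s1, □) = (s1, 2, L) → [s1]□22222220□01011
Step 10: δ(s1, □) = (s1, 2, L) → [s1]□222222220□01011
Step 11: δ(s1, □) = (s1, 2, L) → [s1]□2222222220□01011
Step 12: δ(s1, □) = (s1, 2, L) → [s1]□22222222220□01011
Step 13: δ(s1, □) = (s1, 2, L) → [s1]□222222222220□01011
Step 14: δ(s1, □) = (s1, 2, L) → [s1]□2222222222220□01011
Step 15: δ(s1, □) = (s1, 2, L) → [s1]□22222222222220□01011
Step 16: δ(s1, □) = (s1, 2, L) → [s1]□222222222222220□01011
Step 17: δ(s1, □) = (s1, 2, L) → [s1]□2222222222222220□01011

The machine has not reached a halting state after 17 steps.
The machine did not halt within the 17-step bound.

Answer: No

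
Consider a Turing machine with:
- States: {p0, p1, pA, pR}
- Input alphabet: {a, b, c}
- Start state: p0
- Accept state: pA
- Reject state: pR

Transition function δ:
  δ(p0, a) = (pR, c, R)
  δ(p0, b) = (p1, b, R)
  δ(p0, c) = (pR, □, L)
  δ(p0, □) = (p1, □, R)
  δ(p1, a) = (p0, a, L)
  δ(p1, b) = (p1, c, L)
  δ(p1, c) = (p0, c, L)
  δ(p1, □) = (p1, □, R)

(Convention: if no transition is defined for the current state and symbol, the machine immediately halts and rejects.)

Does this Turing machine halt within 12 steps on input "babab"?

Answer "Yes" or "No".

Execution trace:
Initial: [p0]babab
Step 1: δ(p0, b) = (p1, b, R) → b[p1]abab
Step 2: δ(p1, a) = (p0, a, L) → [p0]babab
Step 3: δ(p0, b) = (p1, b, R) → b[p1]abab
Step 4: δ(p1, a) = (p0, a, L) → [p0]babab
Step 5: δ(p0, b) = (p1, b, R) → b[p1]abab
Step 6: δ(p1, a) = (p0, a, L) → [p0]babab
Step 7: δ(p0, b) = (p1, b, R) → b[p1]abab
Step 8: δ(p1, a) = (p0, a, L) → [p0]babab
Step 9: δ(p0, b) = (p1, b, R) → b[p1]abab
Step 10: δ(p1, a) = (p0, a, L) → [p0]babab
Step 11: δ(p0, b) = (p1, b, R) → b[p1]abab
Step 12: δ(p1, a) = (p0, a, L) → [p0]babab

The machine has not reached a halting state after 12 steps.
The machine did not halt within the 12-step bound.

Answer: No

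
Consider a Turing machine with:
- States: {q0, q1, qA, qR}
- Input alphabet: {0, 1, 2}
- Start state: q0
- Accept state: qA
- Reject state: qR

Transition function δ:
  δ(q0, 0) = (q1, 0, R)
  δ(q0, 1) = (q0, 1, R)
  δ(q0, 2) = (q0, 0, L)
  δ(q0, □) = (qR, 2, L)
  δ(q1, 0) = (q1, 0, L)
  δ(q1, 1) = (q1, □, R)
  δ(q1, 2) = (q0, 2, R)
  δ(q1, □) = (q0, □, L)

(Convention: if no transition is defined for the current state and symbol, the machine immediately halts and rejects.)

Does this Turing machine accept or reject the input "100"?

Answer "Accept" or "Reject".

Execution trace:
Initial: [q0]100
Step 1: δ(q0, 1) = (q0, 1, R) → 1[q0]00
Step 2: δ(q0, 0) = (q1, 0, R) → 10[q1]0
Step 3: δ(q1, 0) = (q1, 0, L) → 1[q1]00
Step 4: δ(q1, 0) = (q1, 0, L) → [q1]100
Step 5: δ(q1, 1) = (q1, □, R) → □[q1]00
Step 6: δ(q1, 0) = (q1, 0, L) → [q1]□00
Step 7: δ(q1, □) = (q0, □, L) → [q0]□□00
Step 8: δ(q0, □) = (qR, 2, L) → [qR]□2□00

The machine reaches the reject state qR and halts.

Answer: Reject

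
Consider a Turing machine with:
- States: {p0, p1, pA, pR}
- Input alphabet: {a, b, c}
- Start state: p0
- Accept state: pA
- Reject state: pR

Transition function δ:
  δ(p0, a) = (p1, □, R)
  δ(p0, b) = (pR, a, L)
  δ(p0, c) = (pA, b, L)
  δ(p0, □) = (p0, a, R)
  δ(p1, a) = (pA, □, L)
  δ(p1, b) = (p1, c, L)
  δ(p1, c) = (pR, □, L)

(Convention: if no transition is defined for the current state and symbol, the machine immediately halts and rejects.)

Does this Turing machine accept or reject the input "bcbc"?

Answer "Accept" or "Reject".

Execution trace:
Initial: [p0]bcbc
Step 1: δ(p0, b) = (pR, a, L) → [pR]□acbc

The machine reaches the reject state pR and halts.

Answer: Reject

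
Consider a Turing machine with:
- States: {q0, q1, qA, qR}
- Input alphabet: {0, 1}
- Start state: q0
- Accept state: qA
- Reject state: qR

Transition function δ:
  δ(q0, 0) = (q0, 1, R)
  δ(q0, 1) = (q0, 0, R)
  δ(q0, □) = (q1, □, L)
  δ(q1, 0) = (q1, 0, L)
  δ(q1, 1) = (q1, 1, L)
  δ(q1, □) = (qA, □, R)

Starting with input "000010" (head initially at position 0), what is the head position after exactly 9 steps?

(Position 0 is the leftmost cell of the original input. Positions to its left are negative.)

Execution trace (head position shown):
Step 0: [q0]000010  (head at position 0)
Step 1: move right → 1[q0]00010  (head at position 1)
Step 2: move right → 11[q0]0010  (head at position 2)
Step 3: move right → 111[q0]010  (head at position 3)
Step 4: move right → 1111[q0]10  (head at position 4)
Step 5: move right → 11110[q0]0  (head at position 5)
Step 6: move right → 111101[q0]□  (head at position 6)
Step 7: move left → 11110[q1]1□  (head at position 5)
Step 8: move left → 1111[q1]01□  (head at position 4)
Step 9: move left → 111[q1]101□  (head at position 3)

After 9 steps, the head is at position 3.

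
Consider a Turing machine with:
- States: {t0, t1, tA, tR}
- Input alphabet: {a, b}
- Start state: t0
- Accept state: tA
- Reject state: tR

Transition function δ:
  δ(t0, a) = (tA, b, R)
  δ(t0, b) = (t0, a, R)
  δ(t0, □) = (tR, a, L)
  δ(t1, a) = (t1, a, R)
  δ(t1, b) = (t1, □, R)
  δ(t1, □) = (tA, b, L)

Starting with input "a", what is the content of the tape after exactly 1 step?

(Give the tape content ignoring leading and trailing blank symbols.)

Execution trace:
Initial: [t0]a
Step 1: δ(t0, a) = (tA, b, R) → b[tA]□

The machine reaches the accept state tA and halts.

After 1 step, the tape (ignoring leading/trailing blanks) is: b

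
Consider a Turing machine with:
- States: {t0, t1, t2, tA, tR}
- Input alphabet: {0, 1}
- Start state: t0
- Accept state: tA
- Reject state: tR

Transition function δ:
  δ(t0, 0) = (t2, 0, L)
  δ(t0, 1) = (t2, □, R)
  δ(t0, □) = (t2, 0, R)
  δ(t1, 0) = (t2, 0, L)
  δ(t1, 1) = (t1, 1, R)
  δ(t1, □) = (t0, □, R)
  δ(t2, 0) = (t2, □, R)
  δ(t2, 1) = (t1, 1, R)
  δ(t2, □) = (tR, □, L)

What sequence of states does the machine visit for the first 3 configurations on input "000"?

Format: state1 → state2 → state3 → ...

Execution trace:
Initial: [t0]000
Step 1: δ(t0, 0) = (t2, 0, L) → [t2]□000
Step 2: δ(t2, □) = (tR, □, L) → [tR]□□000

The machine reaches the reject state tR and halts.

State sequence: t0 → t2 → tR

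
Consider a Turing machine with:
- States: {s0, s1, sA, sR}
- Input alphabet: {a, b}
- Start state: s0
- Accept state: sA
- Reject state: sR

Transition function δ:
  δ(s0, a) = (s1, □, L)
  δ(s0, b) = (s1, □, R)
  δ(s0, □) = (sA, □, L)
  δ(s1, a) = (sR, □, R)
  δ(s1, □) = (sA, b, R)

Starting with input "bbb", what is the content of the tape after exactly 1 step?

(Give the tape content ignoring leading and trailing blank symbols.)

Execution trace:
Initial: [s0]bbb
Step 1: δ(s0, b) = (s1, □, R) → □[s1]bb

No transition is defined for δ(s1, b). By convention the machine halts and rejects.

After 1 step, the tape (ignoring leading/trailing blanks) is: bb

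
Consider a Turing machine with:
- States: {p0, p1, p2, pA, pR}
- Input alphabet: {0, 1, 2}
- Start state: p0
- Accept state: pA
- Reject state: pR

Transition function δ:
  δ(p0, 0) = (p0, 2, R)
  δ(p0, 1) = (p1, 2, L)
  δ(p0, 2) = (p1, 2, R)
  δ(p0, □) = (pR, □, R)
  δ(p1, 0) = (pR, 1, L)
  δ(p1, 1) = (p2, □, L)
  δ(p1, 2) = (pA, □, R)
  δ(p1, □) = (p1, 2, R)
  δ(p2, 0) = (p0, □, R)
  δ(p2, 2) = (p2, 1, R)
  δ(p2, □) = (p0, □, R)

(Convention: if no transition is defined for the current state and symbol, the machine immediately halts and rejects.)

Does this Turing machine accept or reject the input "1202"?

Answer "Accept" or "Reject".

Execution trace:
Initial: [p0]1202
Step 1: δ(p0, 1) = (p1, 2, L) → [p1]□2202
Step 2: δ(p1, □) = (p1, 2, R) → 2[p1]2202
Step 3: δ(p1, 2) = (pA, □, R) → 2□[pA]202

The machine reaches the accept state pA and halts.

Answer: Accept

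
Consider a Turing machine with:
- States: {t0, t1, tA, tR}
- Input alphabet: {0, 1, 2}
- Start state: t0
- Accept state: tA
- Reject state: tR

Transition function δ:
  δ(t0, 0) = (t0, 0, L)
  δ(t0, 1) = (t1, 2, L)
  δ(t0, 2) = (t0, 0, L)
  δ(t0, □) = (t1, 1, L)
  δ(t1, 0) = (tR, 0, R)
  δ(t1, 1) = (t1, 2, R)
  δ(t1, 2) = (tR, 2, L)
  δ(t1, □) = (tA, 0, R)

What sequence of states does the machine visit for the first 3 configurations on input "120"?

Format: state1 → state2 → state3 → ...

Execution trace:
Initial: [t0]120
Step 1: δ(t0, 1) = (t1, 2, L) → [t1]□220
Step 2: δ(t1, □) = (tA, 0, R) → 0[tA]220

The machine reaches the accept state tA and halts.

State sequence: t0 → t1 → tA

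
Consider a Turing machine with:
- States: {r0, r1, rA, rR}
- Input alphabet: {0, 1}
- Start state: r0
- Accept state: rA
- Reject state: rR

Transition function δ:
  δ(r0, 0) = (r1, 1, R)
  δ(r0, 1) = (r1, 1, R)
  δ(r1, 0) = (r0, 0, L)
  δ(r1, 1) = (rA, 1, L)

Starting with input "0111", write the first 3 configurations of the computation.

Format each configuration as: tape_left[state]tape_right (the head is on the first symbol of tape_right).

Transitions applied:
Step 1: δ(r0, 0) = (r1, 1, R)
Step 2: δ(r1, 1) = (rA, 1, L)

The first 3 configurations are:
[r0]0111 ⊢ 1[r1]111 ⊢ [rA]1111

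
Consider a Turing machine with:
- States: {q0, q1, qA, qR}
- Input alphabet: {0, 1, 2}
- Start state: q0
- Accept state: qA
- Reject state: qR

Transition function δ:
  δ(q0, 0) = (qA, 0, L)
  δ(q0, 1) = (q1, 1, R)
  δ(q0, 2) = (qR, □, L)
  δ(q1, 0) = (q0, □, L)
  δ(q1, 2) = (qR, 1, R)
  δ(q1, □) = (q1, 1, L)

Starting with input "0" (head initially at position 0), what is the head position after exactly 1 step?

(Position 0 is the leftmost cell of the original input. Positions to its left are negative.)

Execution trace (head position shown):
Step 0: [q0]0  (head at position 0)
Step 1: move left → [qA]□0  (head at position -1)

After 1 step, the head is at position -1.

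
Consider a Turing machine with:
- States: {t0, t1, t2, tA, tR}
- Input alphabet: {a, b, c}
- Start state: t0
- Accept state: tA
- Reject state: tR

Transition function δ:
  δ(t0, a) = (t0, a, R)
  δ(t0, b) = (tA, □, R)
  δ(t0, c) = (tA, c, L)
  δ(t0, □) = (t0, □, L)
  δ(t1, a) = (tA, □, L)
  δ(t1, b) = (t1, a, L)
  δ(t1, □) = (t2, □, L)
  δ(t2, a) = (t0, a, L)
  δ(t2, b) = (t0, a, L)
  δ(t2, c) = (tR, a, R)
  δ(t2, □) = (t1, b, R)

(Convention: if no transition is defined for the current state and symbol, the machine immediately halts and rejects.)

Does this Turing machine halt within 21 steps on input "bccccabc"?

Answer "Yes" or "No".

Execution trace:
Initial: [t0]bccccabc
Step 1: δ(t0, b) = (tA, □, R) → □[tA]ccccabc

The machine reaches the accept state tA and halts.
The machine halted after 1 step (within the 21-step bound).

Answer: Yes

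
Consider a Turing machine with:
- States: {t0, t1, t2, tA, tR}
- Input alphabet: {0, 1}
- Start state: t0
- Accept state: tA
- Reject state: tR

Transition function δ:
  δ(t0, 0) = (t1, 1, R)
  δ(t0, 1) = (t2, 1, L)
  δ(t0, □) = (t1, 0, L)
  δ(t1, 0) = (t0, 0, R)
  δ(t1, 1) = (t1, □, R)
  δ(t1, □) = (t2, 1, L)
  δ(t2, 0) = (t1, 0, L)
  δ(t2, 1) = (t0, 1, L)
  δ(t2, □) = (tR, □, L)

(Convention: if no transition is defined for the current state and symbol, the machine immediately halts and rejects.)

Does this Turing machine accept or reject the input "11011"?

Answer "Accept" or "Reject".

Execution trace:
Initial: [t0]11011
Step 1: δ(t0, 1) = (t2, 1, L) → [t2]□11011
Step 2: δ(t2, □) = (tR, □, L) → [tR]□□11011

The machine reaches the reject state tR and halts.

Answer: Reject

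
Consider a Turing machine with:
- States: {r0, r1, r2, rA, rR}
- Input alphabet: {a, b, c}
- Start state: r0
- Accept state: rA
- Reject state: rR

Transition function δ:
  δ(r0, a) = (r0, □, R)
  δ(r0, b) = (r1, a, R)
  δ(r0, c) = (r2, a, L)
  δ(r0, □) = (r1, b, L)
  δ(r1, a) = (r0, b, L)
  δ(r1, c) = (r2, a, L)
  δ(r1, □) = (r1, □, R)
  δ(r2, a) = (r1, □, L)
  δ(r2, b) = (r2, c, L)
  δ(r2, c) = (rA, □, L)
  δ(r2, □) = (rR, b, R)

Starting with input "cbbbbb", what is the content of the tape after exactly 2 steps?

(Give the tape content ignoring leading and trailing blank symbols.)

Execution trace:
Initial: [r0]cbbbbb
Step 1: δ(r0, c) = (r2, a, L) → [r2]□abbbbb
Step 2: δ(r2, □) = (rR, b, R) → b[rR]abbbbb

The machine reaches the reject state rR and halts.

After 2 steps, the tape (ignoring leading/trailing blanks) is: babbbbb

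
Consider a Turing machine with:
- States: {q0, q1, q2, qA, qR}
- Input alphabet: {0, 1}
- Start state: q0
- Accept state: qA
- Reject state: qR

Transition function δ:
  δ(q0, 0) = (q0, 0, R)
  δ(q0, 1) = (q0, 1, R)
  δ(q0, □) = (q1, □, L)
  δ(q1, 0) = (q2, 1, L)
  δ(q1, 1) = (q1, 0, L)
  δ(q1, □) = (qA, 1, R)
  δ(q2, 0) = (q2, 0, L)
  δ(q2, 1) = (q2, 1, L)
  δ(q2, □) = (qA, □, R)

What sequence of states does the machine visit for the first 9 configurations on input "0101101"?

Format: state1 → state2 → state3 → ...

Execution trace:
Initial: [q0]0101101
Step 1: δ(q0, 0) = (q0, 0, R) → 0[q0]101101
Step 2: δ(q0, 1) = (q0, 1, R) → 01[q0]01101
Step 3: δ(q0, 0) = (q0, 0, R) → 010[q0]1101
Step 4: δ(q0, 1) = (q0, 1, R) → 0101[q0]101
Step 5: δ(q0, 1) = (q0, 1, R) → 01011[q0]01
Step 6: δ(q0, 0) = (q0, 0, R) → 010110[q0]1
Step 7: δ(q0, 1) = (q0, 1, R) → 0101101[q0]□
Step 8: δ(q0, □) = (q1, □, L) → 010110[q1]1□

State sequence: q0 → q0 → q0 → q0 → q0 → q0 → q0 → q0 → q1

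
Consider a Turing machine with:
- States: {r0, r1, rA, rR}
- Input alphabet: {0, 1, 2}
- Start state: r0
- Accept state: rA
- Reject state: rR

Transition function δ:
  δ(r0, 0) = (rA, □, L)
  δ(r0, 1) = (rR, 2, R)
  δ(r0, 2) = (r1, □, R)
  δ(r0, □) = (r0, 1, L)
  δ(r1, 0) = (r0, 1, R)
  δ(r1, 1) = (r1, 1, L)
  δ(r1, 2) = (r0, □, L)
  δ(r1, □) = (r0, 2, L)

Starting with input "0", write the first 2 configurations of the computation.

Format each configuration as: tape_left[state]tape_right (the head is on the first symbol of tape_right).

Transitions applied:
Step 1: δ(r0, 0) = (rA, □, L)

The first 2 configurations are:
[r0]0 ⊢ [rA]□□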